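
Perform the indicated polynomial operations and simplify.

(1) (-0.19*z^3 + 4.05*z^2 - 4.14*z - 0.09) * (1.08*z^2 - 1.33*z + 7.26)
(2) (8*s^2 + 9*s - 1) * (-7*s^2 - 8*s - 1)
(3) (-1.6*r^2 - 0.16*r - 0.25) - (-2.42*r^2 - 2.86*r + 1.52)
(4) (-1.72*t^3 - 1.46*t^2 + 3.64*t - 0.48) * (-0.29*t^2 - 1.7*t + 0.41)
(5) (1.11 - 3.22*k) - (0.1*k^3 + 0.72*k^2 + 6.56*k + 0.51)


(1) = -0.2052*z^5 + 4.6267*z^4 - 11.2371*z^3 + 34.812*z^2 - 29.9367*z - 0.6534
(2) = -56*s^4 - 127*s^3 - 73*s^2 - s + 1
(3) = 0.82*r^2 + 2.7*r - 1.77
(4) = 0.4988*t^5 + 3.3474*t^4 + 0.7212*t^3 - 6.6474*t^2 + 2.3084*t - 0.1968
(5) = -0.1*k^3 - 0.72*k^2 - 9.78*k + 0.6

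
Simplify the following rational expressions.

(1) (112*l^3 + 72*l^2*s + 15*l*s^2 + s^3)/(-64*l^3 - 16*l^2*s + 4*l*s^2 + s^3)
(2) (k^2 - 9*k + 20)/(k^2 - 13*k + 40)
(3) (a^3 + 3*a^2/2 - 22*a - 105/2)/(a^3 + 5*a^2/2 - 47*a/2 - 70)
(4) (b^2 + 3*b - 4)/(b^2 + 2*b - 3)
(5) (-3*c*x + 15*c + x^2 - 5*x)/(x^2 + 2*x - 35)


(1) = (7*l + s)/(-4*l + s)
(2) = (k - 4)/(k - 8)
(3) = (a + 3)/(a + 4)
(4) = (b + 4)/(b + 3)
(5) = (-3*c + x)/(x + 7)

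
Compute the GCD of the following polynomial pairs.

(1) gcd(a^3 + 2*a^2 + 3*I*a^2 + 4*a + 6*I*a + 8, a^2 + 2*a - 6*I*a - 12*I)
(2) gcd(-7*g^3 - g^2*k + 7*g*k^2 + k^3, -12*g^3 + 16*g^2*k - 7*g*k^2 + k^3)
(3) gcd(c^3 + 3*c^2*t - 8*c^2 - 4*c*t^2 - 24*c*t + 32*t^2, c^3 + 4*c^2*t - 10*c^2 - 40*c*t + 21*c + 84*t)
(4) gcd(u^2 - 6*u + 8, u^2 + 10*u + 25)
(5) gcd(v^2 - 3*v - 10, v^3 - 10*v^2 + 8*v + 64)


(1) = gcd((a + 2)*(a - I)*(a + 4*I), (a + 2)*(a - 6*I)) = a + 2
(2) = 1
(3) = gcd((c - 8)*(c - t)*(c + 4*t), (c - 7)*(c - 3)*(c + 4*t)) = c + 4*t
(4) = 1
(5) = v + 2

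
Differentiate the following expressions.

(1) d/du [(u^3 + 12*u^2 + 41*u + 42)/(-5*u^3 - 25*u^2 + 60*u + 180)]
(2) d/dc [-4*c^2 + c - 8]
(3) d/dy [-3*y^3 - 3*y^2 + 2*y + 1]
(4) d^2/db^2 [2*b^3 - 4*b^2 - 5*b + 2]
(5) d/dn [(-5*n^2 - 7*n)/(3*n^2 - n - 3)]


(1) = (7*u^2 + 78*u + 243)/(5*(u^4 + 6*u^3 - 27*u^2 - 108*u + 324))
(2) = 1 - 8*c
(3) = -9*y^2 - 6*y + 2
(4) = 12*b - 8
(5) = (26*n^2 + 30*n + 21)/(9*n^4 - 6*n^3 - 17*n^2 + 6*n + 9)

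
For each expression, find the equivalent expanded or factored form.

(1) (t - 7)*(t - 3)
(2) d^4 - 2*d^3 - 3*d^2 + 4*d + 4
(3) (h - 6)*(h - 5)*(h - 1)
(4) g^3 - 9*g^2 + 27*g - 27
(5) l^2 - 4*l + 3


(1) = t^2 - 10*t + 21
(2) = (d - 2)^2*(d + 1)^2
(3) = h^3 - 12*h^2 + 41*h - 30
(4) = (g - 3)^3
(5) = (l - 3)*(l - 1)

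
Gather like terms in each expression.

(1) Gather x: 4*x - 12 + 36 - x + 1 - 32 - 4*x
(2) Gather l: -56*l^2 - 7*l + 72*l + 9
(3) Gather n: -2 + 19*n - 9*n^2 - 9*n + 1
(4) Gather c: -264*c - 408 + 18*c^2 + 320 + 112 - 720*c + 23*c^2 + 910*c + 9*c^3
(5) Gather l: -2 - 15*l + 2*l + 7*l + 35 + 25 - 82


(1) = -x - 7
(2) = -56*l^2 + 65*l + 9
(3) = -9*n^2 + 10*n - 1
(4) = 9*c^3 + 41*c^2 - 74*c + 24
(5) = -6*l - 24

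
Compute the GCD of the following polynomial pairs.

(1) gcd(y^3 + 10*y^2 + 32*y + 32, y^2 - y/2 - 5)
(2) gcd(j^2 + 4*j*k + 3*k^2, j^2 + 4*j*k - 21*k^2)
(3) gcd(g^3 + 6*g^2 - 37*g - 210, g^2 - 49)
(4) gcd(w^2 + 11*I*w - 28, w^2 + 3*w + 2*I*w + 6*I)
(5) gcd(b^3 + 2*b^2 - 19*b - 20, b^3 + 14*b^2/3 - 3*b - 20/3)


(1) = gcd((y + 2)*(y + 4)^2, (y - 5/2)*(y + 2)) = y + 2
(2) = gcd((j + k)*(j + 3*k), (j - 3*k)*(j + 7*k)) = 1
(3) = gcd((g - 6)*(g + 5)*(g + 7), (g - 7)*(g + 7)) = g + 7
(4) = gcd((w + 4*I)*(w + 7*I), (w + 3)*(w + 2*I)) = 1
(5) = gcd((b - 4)*(b + 1)*(b + 5), (b - 4/3)*(b + 1)*(b + 5)) = b^2 + 6*b + 5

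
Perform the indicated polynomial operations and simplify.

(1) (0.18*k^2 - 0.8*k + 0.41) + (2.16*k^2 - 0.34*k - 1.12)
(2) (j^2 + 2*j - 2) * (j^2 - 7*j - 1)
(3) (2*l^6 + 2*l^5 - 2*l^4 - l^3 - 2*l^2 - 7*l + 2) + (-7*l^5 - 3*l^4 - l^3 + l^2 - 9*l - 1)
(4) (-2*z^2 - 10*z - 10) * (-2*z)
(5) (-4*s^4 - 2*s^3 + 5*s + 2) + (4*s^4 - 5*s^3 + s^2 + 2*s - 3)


(1) = 2.34*k^2 - 1.14*k - 0.71
(2) = j^4 - 5*j^3 - 17*j^2 + 12*j + 2
(3) = 2*l^6 - 5*l^5 - 5*l^4 - 2*l^3 - l^2 - 16*l + 1
(4) = 4*z^3 + 20*z^2 + 20*z
(5) = -7*s^3 + s^2 + 7*s - 1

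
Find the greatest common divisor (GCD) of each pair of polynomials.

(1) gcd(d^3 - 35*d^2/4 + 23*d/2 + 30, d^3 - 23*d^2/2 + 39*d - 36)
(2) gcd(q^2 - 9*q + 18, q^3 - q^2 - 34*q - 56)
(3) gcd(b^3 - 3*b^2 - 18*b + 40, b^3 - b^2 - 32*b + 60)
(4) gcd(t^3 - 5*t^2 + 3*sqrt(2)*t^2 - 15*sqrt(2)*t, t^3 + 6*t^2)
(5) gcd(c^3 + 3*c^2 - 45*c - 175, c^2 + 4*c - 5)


(1) = d^2 - 10*d + 24
(2) = gcd((q - 6)*(q - 3), (q - 7)*(q + 2)*(q + 4)) = 1
(3) = b^2 - 7*b + 10
(4) = t
(5) = c + 5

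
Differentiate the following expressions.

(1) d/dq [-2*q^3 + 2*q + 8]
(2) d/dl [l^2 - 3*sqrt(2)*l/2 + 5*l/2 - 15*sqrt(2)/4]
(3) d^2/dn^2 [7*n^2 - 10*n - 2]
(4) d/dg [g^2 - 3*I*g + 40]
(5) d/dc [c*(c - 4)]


(1) = 2 - 6*q^2
(2) = 2*l - 3*sqrt(2)/2 + 5/2
(3) = 14
(4) = 2*g - 3*I
(5) = 2*c - 4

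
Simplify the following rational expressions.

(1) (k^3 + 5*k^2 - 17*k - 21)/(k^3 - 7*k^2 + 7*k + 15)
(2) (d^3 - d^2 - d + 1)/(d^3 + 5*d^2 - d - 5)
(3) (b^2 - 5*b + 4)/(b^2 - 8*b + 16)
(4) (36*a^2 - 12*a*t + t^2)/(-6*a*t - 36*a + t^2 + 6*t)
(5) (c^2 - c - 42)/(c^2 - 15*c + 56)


(1) = (k + 7)/(k - 5)
(2) = (d - 1)/(d + 5)
(3) = (b - 1)/(b - 4)
(4) = (-6*a + t)/(t + 6)
(5) = (c + 6)/(c - 8)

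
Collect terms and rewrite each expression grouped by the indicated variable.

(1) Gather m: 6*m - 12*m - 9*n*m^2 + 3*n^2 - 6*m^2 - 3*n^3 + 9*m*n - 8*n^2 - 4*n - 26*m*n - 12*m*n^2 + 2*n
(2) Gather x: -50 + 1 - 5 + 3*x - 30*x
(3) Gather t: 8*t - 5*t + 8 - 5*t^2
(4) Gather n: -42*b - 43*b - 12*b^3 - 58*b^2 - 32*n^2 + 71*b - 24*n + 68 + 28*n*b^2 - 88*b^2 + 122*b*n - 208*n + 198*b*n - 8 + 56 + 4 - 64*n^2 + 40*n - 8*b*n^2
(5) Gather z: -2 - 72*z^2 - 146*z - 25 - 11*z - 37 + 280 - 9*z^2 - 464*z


(1) = m^2*(-9*n - 6) + m*(-12*n^2 - 17*n - 6) - 3*n^3 - 5*n^2 - 2*n
(2) = -27*x - 54
(3) = -5*t^2 + 3*t + 8
(4) = -12*b^3 - 146*b^2 - 14*b + n^2*(-8*b - 96) + n*(28*b^2 + 320*b - 192) + 120
(5) = -81*z^2 - 621*z + 216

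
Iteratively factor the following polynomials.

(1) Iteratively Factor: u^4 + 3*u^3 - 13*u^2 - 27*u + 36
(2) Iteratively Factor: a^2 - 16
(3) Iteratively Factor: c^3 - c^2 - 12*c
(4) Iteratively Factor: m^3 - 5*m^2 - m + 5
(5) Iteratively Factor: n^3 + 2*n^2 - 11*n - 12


(1) = (u + 4)*(u^3 - u^2 - 9*u + 9) = (u + 3)*(u + 4)*(u^2 - 4*u + 3) = (u - 3)*(u + 3)*(u + 4)*(u - 1)
(2) = (a + 4)*(a - 4)
(3) = (c + 3)*(c^2 - 4*c) = c*(c + 3)*(c - 4)
(4) = (m - 5)*(m^2 - 1) = (m - 5)*(m - 1)*(m + 1)
(5) = (n - 3)*(n^2 + 5*n + 4) = (n - 3)*(n + 4)*(n + 1)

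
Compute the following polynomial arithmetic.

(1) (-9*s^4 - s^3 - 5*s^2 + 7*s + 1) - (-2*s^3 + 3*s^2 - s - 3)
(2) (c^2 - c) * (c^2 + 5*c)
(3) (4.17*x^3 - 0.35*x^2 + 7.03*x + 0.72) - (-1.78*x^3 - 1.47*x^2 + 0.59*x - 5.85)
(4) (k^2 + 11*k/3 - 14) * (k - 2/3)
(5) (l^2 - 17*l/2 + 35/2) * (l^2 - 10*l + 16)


(1) = -9*s^4 + s^3 - 8*s^2 + 8*s + 4
(2) = c^4 + 4*c^3 - 5*c^2
(3) = 5.95*x^3 + 1.12*x^2 + 6.44*x + 6.57
(4) = k^3 + 3*k^2 - 148*k/9 + 28/3
(5) = l^4 - 37*l^3/2 + 237*l^2/2 - 311*l + 280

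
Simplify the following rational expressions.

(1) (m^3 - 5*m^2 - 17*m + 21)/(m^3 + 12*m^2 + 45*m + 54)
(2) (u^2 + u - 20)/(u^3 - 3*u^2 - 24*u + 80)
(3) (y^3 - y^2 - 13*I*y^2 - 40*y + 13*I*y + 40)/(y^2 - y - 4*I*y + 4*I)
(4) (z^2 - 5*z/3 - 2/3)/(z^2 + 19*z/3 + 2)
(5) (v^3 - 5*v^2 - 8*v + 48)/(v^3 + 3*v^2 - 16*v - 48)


(1) = (m^2 - 8*m + 7)/(m^2 + 9*m + 18)
(2) = 1/(u - 4)
(3) = (y^2 - 13*I*y - 40)/(y - 4*I)
(4) = (z - 2)/(z + 6)
(5) = (v - 4)/(v + 4)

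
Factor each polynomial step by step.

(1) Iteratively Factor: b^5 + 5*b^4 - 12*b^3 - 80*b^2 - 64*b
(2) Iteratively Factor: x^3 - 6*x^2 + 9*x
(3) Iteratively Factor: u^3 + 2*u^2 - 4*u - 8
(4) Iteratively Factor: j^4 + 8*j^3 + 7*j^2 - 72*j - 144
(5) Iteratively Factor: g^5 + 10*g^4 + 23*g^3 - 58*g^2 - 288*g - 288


(1) = (b + 1)*(b^4 + 4*b^3 - 16*b^2 - 64*b) = (b - 4)*(b + 1)*(b^3 + 8*b^2 + 16*b) = (b - 4)*(b + 1)*(b + 4)*(b^2 + 4*b) = b*(b - 4)*(b + 1)*(b + 4)*(b + 4)
(2) = (x - 3)*(x^2 - 3*x) = (x - 3)^2*(x)
(3) = (u - 2)*(u^2 + 4*u + 4) = (u - 2)*(u + 2)*(u + 2)
(4) = (j + 4)*(j^3 + 4*j^2 - 9*j - 36) = (j - 3)*(j + 4)*(j^2 + 7*j + 12) = (j - 3)*(j + 4)^2*(j + 3)
(5) = (g - 3)*(g^4 + 13*g^3 + 62*g^2 + 128*g + 96) = (g - 3)*(g + 3)*(g^3 + 10*g^2 + 32*g + 32) = (g - 3)*(g + 3)*(g + 4)*(g^2 + 6*g + 8) = (g - 3)*(g + 3)*(g + 4)^2*(g + 2)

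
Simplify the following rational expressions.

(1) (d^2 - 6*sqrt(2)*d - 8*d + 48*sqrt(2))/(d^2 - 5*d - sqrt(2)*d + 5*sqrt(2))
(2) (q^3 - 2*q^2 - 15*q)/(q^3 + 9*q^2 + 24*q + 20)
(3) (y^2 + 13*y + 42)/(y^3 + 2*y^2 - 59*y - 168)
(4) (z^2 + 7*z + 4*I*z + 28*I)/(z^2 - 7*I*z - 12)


(1) = (d^2 + d*(-6*sqrt(2) - 8) + 48*sqrt(2))/(d^2 + d*(-5 - sqrt(2)) + 5*sqrt(2))
(2) = (q^3 - 2*q^2 - 15*q)/(q^3 + 9*q^2 + 24*q + 20)
(3) = (y + 6)/(y^2 - 5*y - 24)
(4) = (z^2 + z*(7 + 4*I) + 28*I)/(z^2 - 7*I*z - 12)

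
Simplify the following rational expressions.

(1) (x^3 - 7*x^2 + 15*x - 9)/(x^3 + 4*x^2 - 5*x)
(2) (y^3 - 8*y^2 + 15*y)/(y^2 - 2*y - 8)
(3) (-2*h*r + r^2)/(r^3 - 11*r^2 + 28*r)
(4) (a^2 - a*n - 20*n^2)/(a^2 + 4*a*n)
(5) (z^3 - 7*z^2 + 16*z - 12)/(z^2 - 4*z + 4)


(1) = (x^2 - 6*x + 9)/(x^2 + 5*x)
(2) = (y^3 - 8*y^2 + 15*y)/(y^2 - 2*y - 8)
(3) = (-2*h + r)/(r^2 - 11*r + 28)
(4) = (a - 5*n)/a
(5) = z - 3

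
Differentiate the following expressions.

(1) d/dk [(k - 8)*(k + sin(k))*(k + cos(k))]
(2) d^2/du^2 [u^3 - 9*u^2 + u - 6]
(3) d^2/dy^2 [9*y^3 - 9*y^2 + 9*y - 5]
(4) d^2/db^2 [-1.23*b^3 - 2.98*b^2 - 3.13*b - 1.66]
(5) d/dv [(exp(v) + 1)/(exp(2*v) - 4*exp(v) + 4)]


(1) = (8 - k)*(k + sin(k))*(sin(k) - 1) + (k - 8)*(k + cos(k))*(cos(k) + 1) + (k + sin(k))*(k + cos(k))
(2) = 6*u - 18
(3) = 54*y - 18
(4) = -7.38*b - 5.96
(5) = (-exp(v) - 4)*exp(v)/(exp(3*v) - 6*exp(2*v) + 12*exp(v) - 8)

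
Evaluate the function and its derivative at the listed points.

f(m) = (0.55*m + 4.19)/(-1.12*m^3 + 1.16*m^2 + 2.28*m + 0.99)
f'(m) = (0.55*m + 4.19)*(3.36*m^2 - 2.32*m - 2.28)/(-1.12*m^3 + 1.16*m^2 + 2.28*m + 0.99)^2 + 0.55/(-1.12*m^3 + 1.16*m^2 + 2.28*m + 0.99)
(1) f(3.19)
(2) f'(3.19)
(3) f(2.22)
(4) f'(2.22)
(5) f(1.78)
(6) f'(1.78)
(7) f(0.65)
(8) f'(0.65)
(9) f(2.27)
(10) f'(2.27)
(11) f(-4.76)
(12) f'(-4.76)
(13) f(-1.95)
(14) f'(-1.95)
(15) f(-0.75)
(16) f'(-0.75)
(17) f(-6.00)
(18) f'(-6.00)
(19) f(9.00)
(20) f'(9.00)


(1) = -0.36
(2) = 0.52
(3) = -11.15
(4) = 208.49
(5) = 2.15
(6) = 4.01
(7) = 1.71
(8) = -1.32
(9) = -5.68
(10) = 57.33
(11) = 0.01
(12) = 0.01
(13) = 0.34
(14) = 0.61
(15) = 9.33
(16) = 32.45
(17) = 0.00
(18) = 0.00
(19) = -0.01
(20) = 0.00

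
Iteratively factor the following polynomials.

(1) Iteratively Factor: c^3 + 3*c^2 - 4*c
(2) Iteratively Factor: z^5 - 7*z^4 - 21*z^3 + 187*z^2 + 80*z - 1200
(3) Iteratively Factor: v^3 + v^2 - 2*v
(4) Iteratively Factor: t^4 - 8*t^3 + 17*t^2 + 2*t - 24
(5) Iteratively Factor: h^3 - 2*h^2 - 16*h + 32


(1) = (c - 1)*(c^2 + 4*c) = c*(c - 1)*(c + 4)
(2) = (z + 4)*(z^4 - 11*z^3 + 23*z^2 + 95*z - 300) = (z - 5)*(z + 4)*(z^3 - 6*z^2 - 7*z + 60) = (z - 5)^2*(z + 4)*(z^2 - z - 12) = (z - 5)^2*(z - 4)*(z + 4)*(z + 3)
(3) = (v - 1)*(v^2 + 2*v) = v*(v - 1)*(v + 2)
(4) = (t - 4)*(t^3 - 4*t^2 + t + 6) = (t - 4)*(t - 3)*(t^2 - t - 2) = (t - 4)*(t - 3)*(t - 2)*(t + 1)
(5) = (h - 2)*(h^2 - 16) = (h - 4)*(h - 2)*(h + 4)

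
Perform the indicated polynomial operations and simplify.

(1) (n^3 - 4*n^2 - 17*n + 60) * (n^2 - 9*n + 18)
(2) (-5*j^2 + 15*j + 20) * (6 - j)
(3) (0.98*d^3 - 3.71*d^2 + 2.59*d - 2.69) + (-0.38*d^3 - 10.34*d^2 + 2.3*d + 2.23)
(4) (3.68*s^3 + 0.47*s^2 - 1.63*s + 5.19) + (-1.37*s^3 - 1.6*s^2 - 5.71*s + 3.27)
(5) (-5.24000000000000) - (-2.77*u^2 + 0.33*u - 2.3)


(1) = n^5 - 13*n^4 + 37*n^3 + 141*n^2 - 846*n + 1080
(2) = 5*j^3 - 45*j^2 + 70*j + 120
(3) = 0.6*d^3 - 14.05*d^2 + 4.89*d - 0.46
(4) = 2.31*s^3 - 1.13*s^2 - 7.34*s + 8.46
(5) = 2.77*u^2 - 0.33*u - 2.94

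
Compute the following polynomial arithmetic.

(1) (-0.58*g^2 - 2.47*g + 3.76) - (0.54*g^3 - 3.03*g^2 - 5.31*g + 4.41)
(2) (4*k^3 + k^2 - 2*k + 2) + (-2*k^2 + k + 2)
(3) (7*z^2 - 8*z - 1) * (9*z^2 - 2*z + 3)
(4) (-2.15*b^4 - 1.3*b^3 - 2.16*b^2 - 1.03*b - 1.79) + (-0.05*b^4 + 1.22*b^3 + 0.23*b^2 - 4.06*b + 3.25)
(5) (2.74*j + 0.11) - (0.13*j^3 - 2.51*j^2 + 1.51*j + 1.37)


(1) = -0.54*g^3 + 2.45*g^2 + 2.84*g - 0.65
(2) = 4*k^3 - k^2 - k + 4
(3) = 63*z^4 - 86*z^3 + 28*z^2 - 22*z - 3
(4) = -2.2*b^4 - 0.08*b^3 - 1.93*b^2 - 5.09*b + 1.46
(5) = -0.13*j^3 + 2.51*j^2 + 1.23*j - 1.26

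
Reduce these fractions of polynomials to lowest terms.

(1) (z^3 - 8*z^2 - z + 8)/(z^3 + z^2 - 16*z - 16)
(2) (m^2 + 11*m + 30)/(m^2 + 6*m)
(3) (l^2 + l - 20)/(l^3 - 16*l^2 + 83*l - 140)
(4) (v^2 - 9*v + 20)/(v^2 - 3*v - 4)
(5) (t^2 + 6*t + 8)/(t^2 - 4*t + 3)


(1) = (z^2 - 9*z + 8)/(z^2 - 16)
(2) = (m + 5)/m
(3) = (l + 5)/(l^2 - 12*l + 35)
(4) = (v - 5)/(v + 1)
(5) = (t^2 + 6*t + 8)/(t^2 - 4*t + 3)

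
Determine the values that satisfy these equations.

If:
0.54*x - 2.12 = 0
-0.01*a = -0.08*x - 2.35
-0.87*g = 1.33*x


Then:
a = 266.41
g = -6.00
x = 3.93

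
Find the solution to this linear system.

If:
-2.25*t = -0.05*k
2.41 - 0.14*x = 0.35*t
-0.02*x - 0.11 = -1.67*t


Then:
k = 11.89
t = 0.26
x = 16.55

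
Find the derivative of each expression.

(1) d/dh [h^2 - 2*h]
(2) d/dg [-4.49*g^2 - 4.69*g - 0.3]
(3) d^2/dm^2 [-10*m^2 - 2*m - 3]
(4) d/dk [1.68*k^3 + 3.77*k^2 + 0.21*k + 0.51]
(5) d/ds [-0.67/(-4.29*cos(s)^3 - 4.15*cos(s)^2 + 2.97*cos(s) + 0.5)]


(1) = 2*h - 2
(2) = -8.98*g - 4.69
(3) = -20
(4) = 5.04*k^2 + 7.54*k + 0.21
(5) = (8.6229*cos(s)^2 + 5.561*cos(s) - 1.9899)*sin(s)/(4.29*cos(s)^3 + 4.15*cos(s)^2 - 2.97*cos(s) - 0.5)^2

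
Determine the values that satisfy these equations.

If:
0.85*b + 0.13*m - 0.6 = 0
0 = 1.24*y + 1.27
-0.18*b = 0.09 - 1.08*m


Then:
b = 0.68
m = 0.20
y = -1.02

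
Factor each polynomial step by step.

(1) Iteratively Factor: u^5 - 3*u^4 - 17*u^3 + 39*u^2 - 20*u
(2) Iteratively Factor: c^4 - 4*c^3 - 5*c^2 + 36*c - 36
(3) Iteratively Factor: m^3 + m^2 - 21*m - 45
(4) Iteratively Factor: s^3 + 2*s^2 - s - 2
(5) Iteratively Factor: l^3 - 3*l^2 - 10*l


(1) = (u - 1)*(u^4 - 2*u^3 - 19*u^2 + 20*u) = u*(u - 1)*(u^3 - 2*u^2 - 19*u + 20) = u*(u - 1)*(u + 4)*(u^2 - 6*u + 5) = u*(u - 1)^2*(u + 4)*(u - 5)
(2) = (c + 3)*(c^3 - 7*c^2 + 16*c - 12) = (c - 2)*(c + 3)*(c^2 - 5*c + 6) = (c - 3)*(c - 2)*(c + 3)*(c - 2)
(3) = (m - 5)*(m^2 + 6*m + 9) = (m - 5)*(m + 3)*(m + 3)
(4) = (s + 1)*(s^2 + s - 2) = (s - 1)*(s + 1)*(s + 2)
(5) = (l)*(l^2 - 3*l - 10) = l*(l - 5)*(l + 2)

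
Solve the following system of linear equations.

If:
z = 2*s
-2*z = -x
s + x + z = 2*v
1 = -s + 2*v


Then:
s = 1/6
v = 7/12
x = 2/3
z = 1/3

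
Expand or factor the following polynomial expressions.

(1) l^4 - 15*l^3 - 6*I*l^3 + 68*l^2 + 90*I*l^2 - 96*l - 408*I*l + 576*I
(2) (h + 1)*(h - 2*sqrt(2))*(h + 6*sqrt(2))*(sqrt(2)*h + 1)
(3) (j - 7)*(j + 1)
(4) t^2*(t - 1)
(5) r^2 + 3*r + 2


(1) = (l - 8)*(l - 4)*(l - 3)*(l - 6*I)
(2) = sqrt(2)*h^4 + sqrt(2)*h^3 + 9*h^3 - 20*sqrt(2)*h^2 + 9*h^2 - 20*sqrt(2)*h - 24*h - 24
(3) = j^2 - 6*j - 7
(4) = t^3 - t^2
(5) = (r + 1)*(r + 2)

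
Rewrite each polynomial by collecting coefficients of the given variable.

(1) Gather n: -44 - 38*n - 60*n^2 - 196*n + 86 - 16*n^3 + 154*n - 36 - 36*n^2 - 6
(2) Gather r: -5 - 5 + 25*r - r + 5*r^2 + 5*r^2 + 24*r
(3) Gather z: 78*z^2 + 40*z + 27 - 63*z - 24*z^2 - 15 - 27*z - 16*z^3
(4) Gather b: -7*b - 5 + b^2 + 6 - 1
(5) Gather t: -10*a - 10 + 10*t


(1) = -16*n^3 - 96*n^2 - 80*n
(2) = 10*r^2 + 48*r - 10
(3) = -16*z^3 + 54*z^2 - 50*z + 12
(4) = b^2 - 7*b
(5) = -10*a + 10*t - 10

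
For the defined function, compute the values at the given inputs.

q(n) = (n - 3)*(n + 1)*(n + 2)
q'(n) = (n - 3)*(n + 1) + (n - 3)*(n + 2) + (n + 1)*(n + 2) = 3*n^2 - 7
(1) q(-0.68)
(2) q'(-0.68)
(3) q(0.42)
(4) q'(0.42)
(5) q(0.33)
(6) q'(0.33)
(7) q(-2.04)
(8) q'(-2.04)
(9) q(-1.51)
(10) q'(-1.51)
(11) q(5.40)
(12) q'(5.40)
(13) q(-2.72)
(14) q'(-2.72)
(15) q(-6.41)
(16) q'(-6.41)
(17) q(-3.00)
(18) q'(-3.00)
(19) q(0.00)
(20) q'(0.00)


(1) = -1.55
(2) = -5.61
(3) = -8.87
(4) = -6.47
(5) = -8.27
(6) = -6.67
(7) = -0.21
(8) = 5.48
(9) = 1.13
(10) = -0.16
(11) = 113.66
(12) = 80.48
(13) = -7.08
(14) = 15.20
(15) = -224.50
(16) = 116.26
(17) = -12.00
(18) = 20.00
(19) = -6.00
(20) = -7.00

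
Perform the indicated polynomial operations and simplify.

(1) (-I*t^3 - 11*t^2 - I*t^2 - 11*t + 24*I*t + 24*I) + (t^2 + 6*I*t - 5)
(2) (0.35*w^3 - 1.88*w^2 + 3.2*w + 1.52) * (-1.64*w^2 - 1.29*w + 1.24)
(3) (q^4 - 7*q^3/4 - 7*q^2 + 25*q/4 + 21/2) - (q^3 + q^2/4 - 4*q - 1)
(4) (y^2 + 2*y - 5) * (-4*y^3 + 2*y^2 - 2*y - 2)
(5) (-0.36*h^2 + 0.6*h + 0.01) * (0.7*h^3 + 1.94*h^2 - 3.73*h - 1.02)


(1) = -I*t^3 - 10*t^2 - I*t^2 - 11*t + 30*I*t - 5 + 24*I
(2) = -0.574*w^5 + 2.6317*w^4 - 2.3888*w^3 - 8.952*w^2 + 2.0072*w + 1.8848
(3) = q^4 - 11*q^3/4 - 29*q^2/4 + 41*q/4 + 23/2
(4) = -4*y^5 - 6*y^4 + 22*y^3 - 16*y^2 + 6*y + 10
(5) = -0.252*h^5 - 0.2784*h^4 + 2.5138*h^3 - 1.8514*h^2 - 0.6493*h - 0.0102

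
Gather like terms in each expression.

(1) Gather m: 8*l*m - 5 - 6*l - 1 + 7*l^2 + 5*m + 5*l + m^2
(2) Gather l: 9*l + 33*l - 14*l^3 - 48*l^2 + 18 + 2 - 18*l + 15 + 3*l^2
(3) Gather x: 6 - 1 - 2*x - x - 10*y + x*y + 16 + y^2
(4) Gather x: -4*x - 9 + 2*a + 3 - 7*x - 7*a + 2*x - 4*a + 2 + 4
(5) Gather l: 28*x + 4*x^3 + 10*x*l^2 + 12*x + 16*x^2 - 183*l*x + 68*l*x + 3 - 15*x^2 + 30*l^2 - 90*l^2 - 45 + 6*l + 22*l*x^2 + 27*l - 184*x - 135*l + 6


(1) = 7*l^2 - l + m^2 + m*(8*l + 5) - 6
(2) = -14*l^3 - 45*l^2 + 24*l + 35
(3) = x*(y - 3) + y^2 - 10*y + 21
(4) = -9*a - 9*x
(5) = l^2*(10*x - 60) + l*(22*x^2 - 115*x - 102) + 4*x^3 + x^2 - 144*x - 36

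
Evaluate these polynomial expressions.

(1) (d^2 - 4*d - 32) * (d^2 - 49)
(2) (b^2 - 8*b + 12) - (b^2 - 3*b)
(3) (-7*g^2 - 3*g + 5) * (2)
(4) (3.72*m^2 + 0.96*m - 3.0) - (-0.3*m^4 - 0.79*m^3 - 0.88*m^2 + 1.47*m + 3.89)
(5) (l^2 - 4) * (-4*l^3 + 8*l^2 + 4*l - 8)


(1) = d^4 - 4*d^3 - 81*d^2 + 196*d + 1568
(2) = 12 - 5*b
(3) = -14*g^2 - 6*g + 10
(4) = 0.3*m^4 + 0.79*m^3 + 4.6*m^2 - 0.51*m - 6.89
(5) = -4*l^5 + 8*l^4 + 20*l^3 - 40*l^2 - 16*l + 32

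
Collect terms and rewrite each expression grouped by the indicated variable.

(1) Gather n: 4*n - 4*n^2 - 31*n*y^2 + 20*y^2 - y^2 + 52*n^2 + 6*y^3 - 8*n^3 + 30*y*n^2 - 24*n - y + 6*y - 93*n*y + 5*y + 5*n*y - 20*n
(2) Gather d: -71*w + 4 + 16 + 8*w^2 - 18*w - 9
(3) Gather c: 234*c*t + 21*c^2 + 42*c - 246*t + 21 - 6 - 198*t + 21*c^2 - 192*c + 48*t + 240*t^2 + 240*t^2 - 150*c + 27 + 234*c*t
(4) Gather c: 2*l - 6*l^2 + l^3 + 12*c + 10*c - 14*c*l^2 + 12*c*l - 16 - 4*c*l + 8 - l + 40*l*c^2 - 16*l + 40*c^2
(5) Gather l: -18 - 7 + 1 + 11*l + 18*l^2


(1) = -8*n^3 + n^2*(30*y + 48) + n*(-31*y^2 - 88*y - 40) + 6*y^3 + 19*y^2 + 10*y
(2) = 8*w^2 - 89*w + 11
(3) = 42*c^2 + c*(468*t - 300) + 480*t^2 - 396*t + 42
(4) = c^2*(40*l + 40) + c*(-14*l^2 + 8*l + 22) + l^3 - 6*l^2 - 15*l - 8
(5) = 18*l^2 + 11*l - 24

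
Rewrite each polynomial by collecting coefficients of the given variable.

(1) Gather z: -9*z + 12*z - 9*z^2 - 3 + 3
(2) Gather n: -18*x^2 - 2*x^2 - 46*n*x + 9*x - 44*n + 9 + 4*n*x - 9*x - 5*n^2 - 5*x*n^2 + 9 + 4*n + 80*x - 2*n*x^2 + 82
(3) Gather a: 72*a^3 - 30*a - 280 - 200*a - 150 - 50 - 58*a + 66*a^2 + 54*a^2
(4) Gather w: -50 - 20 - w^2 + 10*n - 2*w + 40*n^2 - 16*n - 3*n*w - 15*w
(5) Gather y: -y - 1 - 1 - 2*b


(1) = -9*z^2 + 3*z
(2) = n^2*(-5*x - 5) + n*(-2*x^2 - 42*x - 40) - 20*x^2 + 80*x + 100
(3) = 72*a^3 + 120*a^2 - 288*a - 480
(4) = 40*n^2 - 6*n - w^2 + w*(-3*n - 17) - 70
(5) = -2*b - y - 2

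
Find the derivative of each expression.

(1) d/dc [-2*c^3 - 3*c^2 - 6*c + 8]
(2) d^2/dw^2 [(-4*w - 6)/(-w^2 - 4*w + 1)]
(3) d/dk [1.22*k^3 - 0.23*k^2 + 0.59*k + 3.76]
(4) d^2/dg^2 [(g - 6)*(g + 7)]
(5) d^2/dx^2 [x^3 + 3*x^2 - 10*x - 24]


(1) = -6*c^2 - 6*c - 6
(2) = 4*(4*(w + 2)^2*(2*w + 3) - (6*w + 11)*(w^2 + 4*w - 1))/(w^2 + 4*w - 1)^3
(3) = 3.66*k^2 - 0.46*k + 0.59
(4) = 2
(5) = 6*x + 6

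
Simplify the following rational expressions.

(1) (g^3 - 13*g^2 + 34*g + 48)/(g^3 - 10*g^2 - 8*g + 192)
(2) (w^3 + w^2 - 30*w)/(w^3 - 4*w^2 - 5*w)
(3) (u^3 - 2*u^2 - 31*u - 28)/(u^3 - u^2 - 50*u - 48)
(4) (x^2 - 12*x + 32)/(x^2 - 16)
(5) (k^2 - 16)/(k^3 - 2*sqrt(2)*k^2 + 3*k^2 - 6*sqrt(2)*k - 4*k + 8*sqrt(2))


(1) = (g + 1)/(g + 4)
(2) = (w + 6)/(w + 1)
(3) = (u^2 - 3*u - 28)/(u^2 - 2*u - 48)
(4) = (x - 8)/(x + 4)
(5) = (k - 4)/(k^2 + k*(-2*sqrt(2) - 1) + 2*sqrt(2))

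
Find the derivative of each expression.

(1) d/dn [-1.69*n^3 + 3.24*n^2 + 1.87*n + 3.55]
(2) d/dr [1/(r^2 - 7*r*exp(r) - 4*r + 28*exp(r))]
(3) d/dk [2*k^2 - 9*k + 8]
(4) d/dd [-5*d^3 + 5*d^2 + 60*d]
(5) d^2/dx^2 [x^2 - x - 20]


(1) = -5.07*n^2 + 6.48*n + 1.87
(2) = (7*r*exp(r) - 2*r - 21*exp(r) + 4)/(r^2 - 7*r*exp(r) - 4*r + 28*exp(r))^2
(3) = 4*k - 9
(4) = -15*d^2 + 10*d + 60
(5) = 2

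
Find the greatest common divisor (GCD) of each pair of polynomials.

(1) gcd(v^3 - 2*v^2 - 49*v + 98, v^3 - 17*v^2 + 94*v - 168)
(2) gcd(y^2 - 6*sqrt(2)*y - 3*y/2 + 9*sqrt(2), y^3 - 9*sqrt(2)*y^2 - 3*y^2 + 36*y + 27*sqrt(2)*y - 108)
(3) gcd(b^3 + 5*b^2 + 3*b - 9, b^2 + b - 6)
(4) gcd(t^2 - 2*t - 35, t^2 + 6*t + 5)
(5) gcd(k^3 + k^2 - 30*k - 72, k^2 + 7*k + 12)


(1) = v - 7
(2) = y - 6*sqrt(2)
(3) = b + 3
(4) = gcd((t - 7)*(t + 5), (t + 1)*(t + 5)) = t + 5
(5) = gcd((k - 6)*(k + 3)*(k + 4), (k + 3)*(k + 4)) = k^2 + 7*k + 12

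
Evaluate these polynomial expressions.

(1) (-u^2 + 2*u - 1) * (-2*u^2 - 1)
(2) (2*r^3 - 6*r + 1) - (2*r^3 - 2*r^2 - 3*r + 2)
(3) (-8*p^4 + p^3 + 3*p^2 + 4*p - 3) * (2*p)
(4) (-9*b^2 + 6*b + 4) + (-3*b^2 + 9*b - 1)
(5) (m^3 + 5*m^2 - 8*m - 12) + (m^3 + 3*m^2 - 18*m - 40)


(1) = 2*u^4 - 4*u^3 + 3*u^2 - 2*u + 1
(2) = 2*r^2 - 3*r - 1
(3) = -16*p^5 + 2*p^4 + 6*p^3 + 8*p^2 - 6*p
(4) = -12*b^2 + 15*b + 3
(5) = 2*m^3 + 8*m^2 - 26*m - 52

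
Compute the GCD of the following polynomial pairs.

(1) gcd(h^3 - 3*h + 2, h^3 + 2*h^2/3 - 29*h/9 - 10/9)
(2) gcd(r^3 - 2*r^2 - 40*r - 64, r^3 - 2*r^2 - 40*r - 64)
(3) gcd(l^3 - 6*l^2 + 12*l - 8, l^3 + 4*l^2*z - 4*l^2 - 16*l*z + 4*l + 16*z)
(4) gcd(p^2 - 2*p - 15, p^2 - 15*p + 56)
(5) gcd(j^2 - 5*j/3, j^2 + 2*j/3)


(1) = gcd((h - 1)^2*(h + 2), (h - 5/3)*(h + 1/3)*(h + 2)) = h + 2
(2) = gcd((r - 8)*(r + 2)*(r + 4), (r - 8)*(r + 2)*(r + 4)) = r^3 - 2*r^2 - 40*r - 64
(3) = l^2 - 4*l + 4
(4) = 1
(5) = gcd(j*(j - 5/3), j*(j + 2/3)) = j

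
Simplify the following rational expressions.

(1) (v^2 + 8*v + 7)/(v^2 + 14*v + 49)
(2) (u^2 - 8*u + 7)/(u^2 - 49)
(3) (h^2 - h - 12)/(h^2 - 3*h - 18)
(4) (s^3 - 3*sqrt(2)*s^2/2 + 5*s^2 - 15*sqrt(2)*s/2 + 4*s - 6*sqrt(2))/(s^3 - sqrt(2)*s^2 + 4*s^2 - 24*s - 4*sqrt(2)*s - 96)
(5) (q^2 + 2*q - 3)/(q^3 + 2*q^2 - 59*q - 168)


(1) = (v + 1)/(v + 7)
(2) = (u - 1)/(u + 7)
(3) = (h - 4)/(h - 6)
(4) = (2*s^2 + s*(2 - 3*sqrt(2)) - 3*sqrt(2))/(2*s^2 - 2*sqrt(2)*s - 48)
(5) = (q - 1)/(q^2 - q - 56)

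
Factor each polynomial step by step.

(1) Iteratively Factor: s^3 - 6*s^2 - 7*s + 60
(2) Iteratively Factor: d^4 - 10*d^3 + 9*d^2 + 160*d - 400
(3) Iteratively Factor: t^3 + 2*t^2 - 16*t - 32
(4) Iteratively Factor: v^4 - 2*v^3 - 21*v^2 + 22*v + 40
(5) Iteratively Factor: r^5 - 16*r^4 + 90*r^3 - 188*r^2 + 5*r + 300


(1) = (s + 3)*(s^2 - 9*s + 20) = (s - 4)*(s + 3)*(s - 5)
(2) = (d - 5)*(d^3 - 5*d^2 - 16*d + 80) = (d - 5)*(d + 4)*(d^2 - 9*d + 20) = (d - 5)*(d - 4)*(d + 4)*(d - 5)
(3) = (t + 2)*(t^2 - 16) = (t + 2)*(t + 4)*(t - 4)
(4) = (v + 4)*(v^3 - 6*v^2 + 3*v + 10) = (v + 1)*(v + 4)*(v^2 - 7*v + 10) = (v - 5)*(v + 1)*(v + 4)*(v - 2)
(5) = (r + 1)*(r^4 - 17*r^3 + 107*r^2 - 295*r + 300) = (r - 5)*(r + 1)*(r^3 - 12*r^2 + 47*r - 60) = (r - 5)*(r - 4)*(r + 1)*(r^2 - 8*r + 15) = (r - 5)*(r - 4)*(r - 3)*(r + 1)*(r - 5)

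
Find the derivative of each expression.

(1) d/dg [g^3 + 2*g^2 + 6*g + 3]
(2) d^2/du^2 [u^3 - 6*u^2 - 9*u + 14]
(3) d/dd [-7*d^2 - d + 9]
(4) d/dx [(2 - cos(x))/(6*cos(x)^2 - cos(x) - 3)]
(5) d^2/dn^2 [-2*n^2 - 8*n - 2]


(1) = 3*g^2 + 4*g + 6
(2) = 6*u - 12
(3) = -14*d - 1
(4) = (6*sin(x)^2 + 24*cos(x) - 11)*sin(x)/(cos(x) - 3*cos(2*x))^2
(5) = -4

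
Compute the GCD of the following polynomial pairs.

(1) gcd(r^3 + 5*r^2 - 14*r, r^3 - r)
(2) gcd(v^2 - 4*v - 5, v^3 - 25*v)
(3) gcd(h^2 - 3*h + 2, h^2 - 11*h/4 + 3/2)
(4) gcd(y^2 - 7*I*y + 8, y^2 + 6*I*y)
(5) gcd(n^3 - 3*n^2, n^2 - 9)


(1) = gcd(r*(r - 2)*(r + 7), r*(r - 1)*(r + 1)) = r
(2) = v - 5
(3) = gcd((h - 2)*(h - 1), (h - 2)*(h - 3/4)) = h - 2
(4) = gcd((y - 8*I)*(y + I), y*(y + 6*I)) = 1
(5) = n - 3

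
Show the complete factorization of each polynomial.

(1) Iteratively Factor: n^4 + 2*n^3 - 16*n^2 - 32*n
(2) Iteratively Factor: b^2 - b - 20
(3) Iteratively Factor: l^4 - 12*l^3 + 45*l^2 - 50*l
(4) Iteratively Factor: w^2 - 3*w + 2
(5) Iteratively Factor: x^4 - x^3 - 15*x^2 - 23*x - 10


(1) = (n)*(n^3 + 2*n^2 - 16*n - 32) = n*(n + 4)*(n^2 - 2*n - 8) = n*(n - 4)*(n + 4)*(n + 2)
(2) = (b + 4)*(b - 5)
(3) = (l)*(l^3 - 12*l^2 + 45*l - 50) = l*(l - 2)*(l^2 - 10*l + 25) = l*(l - 5)*(l - 2)*(l - 5)
(4) = (w - 1)*(w - 2)
(5) = (x + 1)*(x^3 - 2*x^2 - 13*x - 10) = (x + 1)^2*(x^2 - 3*x - 10) = (x - 5)*(x + 1)^2*(x + 2)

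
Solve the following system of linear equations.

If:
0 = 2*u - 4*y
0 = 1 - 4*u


Then:
u = 1/4
y = 1/8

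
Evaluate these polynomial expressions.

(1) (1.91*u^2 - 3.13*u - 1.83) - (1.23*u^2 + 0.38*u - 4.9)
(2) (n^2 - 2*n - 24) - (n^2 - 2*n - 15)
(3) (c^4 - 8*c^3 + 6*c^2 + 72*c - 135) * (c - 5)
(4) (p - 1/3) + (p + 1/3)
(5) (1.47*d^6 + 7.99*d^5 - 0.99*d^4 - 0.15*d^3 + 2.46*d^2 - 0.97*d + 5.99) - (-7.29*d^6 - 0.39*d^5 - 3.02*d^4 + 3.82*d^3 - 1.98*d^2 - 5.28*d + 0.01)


(1) = 0.68*u^2 - 3.51*u + 3.07
(2) = -9
(3) = c^5 - 13*c^4 + 46*c^3 + 42*c^2 - 495*c + 675
(4) = 2*p
(5) = 8.76*d^6 + 8.38*d^5 + 2.03*d^4 - 3.97*d^3 + 4.44*d^2 + 4.31*d + 5.98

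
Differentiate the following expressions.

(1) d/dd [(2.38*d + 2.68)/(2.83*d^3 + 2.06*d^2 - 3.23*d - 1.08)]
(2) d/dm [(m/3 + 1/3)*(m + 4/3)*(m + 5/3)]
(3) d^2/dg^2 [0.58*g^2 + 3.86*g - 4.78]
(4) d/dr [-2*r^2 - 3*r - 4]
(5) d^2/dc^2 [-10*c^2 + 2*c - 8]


(1) = (-13.4708*d^3 - 27.656*d^2 - 11.0416*d + 6.086)/(8.0089*d^6 + 11.6596*d^5 - 14.0382*d^4 - 19.4204*d^3 + 5.9833*d^2 + 6.9768*d + 1.1664)
(2) = m^2 + 8*m/3 + 47/27
(3) = 1.16000000000000
(4) = -4*r - 3
(5) = -20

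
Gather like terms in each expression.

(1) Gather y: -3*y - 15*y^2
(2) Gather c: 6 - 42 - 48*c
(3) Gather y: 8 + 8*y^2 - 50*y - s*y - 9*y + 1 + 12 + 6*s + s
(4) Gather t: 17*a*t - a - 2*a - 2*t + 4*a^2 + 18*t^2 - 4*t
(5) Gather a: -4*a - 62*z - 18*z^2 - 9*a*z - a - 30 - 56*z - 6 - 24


(1) = -15*y^2 - 3*y
(2) = -48*c - 36
(3) = 7*s + 8*y^2 + y*(-s - 59) + 21
(4) = 4*a^2 - 3*a + 18*t^2 + t*(17*a - 6)
(5) = a*(-9*z - 5) - 18*z^2 - 118*z - 60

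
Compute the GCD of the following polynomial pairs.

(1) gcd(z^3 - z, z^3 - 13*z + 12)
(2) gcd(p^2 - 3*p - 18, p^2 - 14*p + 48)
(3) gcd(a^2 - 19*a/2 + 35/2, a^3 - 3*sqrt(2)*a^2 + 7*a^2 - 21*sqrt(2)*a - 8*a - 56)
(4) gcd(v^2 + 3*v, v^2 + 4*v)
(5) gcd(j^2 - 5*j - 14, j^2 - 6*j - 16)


(1) = gcd(z*(z - 1)*(z + 1), (z - 3)*(z - 1)*(z + 4)) = z - 1
(2) = p - 6
(3) = 1
(4) = gcd(v*(v + 3), v*(v + 4)) = v
(5) = j + 2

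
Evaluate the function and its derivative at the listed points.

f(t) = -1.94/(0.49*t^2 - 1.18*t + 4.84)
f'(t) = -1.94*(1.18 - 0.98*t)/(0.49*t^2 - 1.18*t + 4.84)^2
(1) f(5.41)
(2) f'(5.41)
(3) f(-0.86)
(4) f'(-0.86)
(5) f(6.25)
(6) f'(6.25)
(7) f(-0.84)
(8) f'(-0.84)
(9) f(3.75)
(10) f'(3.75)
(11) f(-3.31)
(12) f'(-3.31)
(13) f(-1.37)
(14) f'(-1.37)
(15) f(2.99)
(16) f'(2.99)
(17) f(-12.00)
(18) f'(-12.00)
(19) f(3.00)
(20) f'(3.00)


(1) = -0.15
(2) = 0.05
(3) = -0.31
(4) = -0.10
(5) = -0.12
(6) = 0.03
(7) = -0.31
(8) = -0.10
(9) = -0.27
(10) = 0.09
(11) = -0.14
(12) = -0.04
(13) = -0.26
(14) = -0.09
(15) = -0.34
(16) = 0.10
(17) = -0.02
(18) = -0.00
(19) = -0.34
(20) = 0.10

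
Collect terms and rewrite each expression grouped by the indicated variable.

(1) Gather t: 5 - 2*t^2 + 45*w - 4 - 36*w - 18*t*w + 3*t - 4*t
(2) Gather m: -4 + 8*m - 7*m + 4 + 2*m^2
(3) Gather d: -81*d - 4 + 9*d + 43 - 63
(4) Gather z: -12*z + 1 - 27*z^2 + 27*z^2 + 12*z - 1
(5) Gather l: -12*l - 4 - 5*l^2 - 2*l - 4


(1) = -2*t^2 + t*(-18*w - 1) + 9*w + 1
(2) = 2*m^2 + m
(3) = -72*d - 24
(4) = 0
(5) = -5*l^2 - 14*l - 8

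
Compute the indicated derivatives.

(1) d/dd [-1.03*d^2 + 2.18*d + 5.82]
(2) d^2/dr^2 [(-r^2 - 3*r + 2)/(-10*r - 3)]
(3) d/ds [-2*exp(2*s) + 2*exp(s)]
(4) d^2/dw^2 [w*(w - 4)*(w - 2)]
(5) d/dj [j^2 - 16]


(1) = 2.18 - 2.06*d
(2) = -562/(1000*r^3 + 900*r^2 + 270*r + 27)
(3) = (2 - 4*exp(s))*exp(s)
(4) = 6*w - 12
(5) = 2*j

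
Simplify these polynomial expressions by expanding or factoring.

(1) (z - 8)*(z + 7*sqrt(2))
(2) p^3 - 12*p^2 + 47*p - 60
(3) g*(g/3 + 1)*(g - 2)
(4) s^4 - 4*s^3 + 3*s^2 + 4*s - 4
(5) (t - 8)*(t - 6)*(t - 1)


(1) = z^2 - 8*z + 7*sqrt(2)*z - 56*sqrt(2)
(2) = (p - 5)*(p - 4)*(p - 3)
(3) = g^3/3 + g^2/3 - 2*g
(4) = (s - 2)^2*(s - 1)*(s + 1)
(5) = t^3 - 15*t^2 + 62*t - 48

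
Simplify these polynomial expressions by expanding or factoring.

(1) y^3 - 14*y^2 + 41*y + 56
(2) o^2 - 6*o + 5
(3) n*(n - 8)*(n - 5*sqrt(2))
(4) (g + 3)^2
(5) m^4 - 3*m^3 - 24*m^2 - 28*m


(1) = (y - 8)*(y - 7)*(y + 1)
(2) = (o - 5)*(o - 1)
(3) = n^3 - 8*n^2 - 5*sqrt(2)*n^2 + 40*sqrt(2)*n
(4) = g^2 + 6*g + 9
(5) = m*(m - 7)*(m + 2)^2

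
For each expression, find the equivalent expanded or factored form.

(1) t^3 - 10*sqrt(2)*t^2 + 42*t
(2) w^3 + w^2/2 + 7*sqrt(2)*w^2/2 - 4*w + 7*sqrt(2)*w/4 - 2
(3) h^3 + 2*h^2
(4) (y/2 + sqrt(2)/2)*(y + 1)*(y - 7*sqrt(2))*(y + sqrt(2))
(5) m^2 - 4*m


(1) = t*(t - 7*sqrt(2))*(t - 3*sqrt(2))
(2) = (w + 1/2)*(w - sqrt(2)/2)*(w + 4*sqrt(2))
(3) = h^2*(h + 2)
(4) = y^4/2 - 5*sqrt(2)*y^3/2 + y^3/2 - 13*y^2 - 5*sqrt(2)*y^2/2 - 13*y - 7*sqrt(2)*y - 7*sqrt(2)
(5) = m*(m - 4)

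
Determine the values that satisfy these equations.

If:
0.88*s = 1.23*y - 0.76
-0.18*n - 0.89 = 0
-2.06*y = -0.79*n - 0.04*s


Then:
n = -4.94
s = -3.61
y = -1.97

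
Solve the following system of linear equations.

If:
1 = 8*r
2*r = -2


Then:
No Solution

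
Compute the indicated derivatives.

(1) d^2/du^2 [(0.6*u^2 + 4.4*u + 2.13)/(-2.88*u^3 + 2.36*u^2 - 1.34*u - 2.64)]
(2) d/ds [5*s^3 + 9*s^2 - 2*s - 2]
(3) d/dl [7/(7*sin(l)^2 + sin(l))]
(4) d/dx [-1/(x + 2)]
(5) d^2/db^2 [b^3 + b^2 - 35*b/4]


(1) = (-9.95328*u^6 - 218.97216*u^5 - 18.676224*u^4 + 276.655424*u^3 + 258.519456*u^2 - 26.898192*u - 11.4234)/(23.887872*u^9 - 58.724352*u^8 + 81.464832*u^7 - 2.09888*u^6 - 69.757536*u^5 + 92.528112*u^4 + 12.531032*u^3 - 35.123616*u^2 + 28.017792*u + 18.399744)
(2) = 15*s^2 + 18*s - 2
(3) = -(98/tan(l) + 7*cos(l)/sin(l)^2)/(7*sin(l) + 1)^2
(4) = (x + 2)^(-2)
(5) = 6*b + 2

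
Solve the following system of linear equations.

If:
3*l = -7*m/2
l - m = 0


Then:
l = 0
m = 0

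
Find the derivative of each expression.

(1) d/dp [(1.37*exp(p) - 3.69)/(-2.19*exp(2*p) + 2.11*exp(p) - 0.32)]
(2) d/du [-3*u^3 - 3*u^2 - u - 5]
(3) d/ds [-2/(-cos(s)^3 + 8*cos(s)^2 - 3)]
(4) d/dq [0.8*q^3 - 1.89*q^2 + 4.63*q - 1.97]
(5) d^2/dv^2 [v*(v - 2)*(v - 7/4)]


(1) = (3.0003*exp(2*p) - 16.1622*exp(p) + 7.3475)*exp(p)/(4.7961*exp(4*p) - 9.2418*exp(3*p) + 5.8537*exp(2*p) - 1.3504*exp(p) + 0.1024)
(2) = -9*u^2 - 6*u - 1
(3) = 2*(3*cos(s) - 16)*sin(s)*cos(s)/(cos(s)^3 - 8*cos(s)^2 + 3)^2
(4) = 2.4*q^2 - 3.78*q + 4.63
(5) = 6*v - 15/2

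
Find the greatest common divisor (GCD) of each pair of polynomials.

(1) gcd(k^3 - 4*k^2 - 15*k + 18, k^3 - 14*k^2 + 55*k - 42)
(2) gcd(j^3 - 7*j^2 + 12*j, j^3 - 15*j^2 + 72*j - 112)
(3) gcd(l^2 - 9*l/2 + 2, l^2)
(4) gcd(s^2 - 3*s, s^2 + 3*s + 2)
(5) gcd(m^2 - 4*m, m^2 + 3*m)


(1) = k^2 - 7*k + 6
(2) = j - 4
(3) = gcd((l - 4)*(l - 1/2), l^2) = 1
(4) = gcd(s*(s - 3), (s + 1)*(s + 2)) = 1
(5) = m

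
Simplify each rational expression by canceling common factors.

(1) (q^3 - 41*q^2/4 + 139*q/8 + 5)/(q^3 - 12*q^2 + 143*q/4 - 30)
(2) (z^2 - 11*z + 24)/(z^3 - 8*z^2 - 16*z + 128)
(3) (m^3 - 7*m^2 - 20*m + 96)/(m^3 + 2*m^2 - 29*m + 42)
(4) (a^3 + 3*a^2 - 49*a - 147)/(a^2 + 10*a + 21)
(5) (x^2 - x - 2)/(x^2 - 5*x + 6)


(1) = (4*q + 1)/(4*q - 6)
(2) = (z - 3)/(z^2 - 16)
(3) = (m^2 - 4*m - 32)/(m^2 + 5*m - 14)
(4) = a - 7
(5) = (x + 1)/(x - 3)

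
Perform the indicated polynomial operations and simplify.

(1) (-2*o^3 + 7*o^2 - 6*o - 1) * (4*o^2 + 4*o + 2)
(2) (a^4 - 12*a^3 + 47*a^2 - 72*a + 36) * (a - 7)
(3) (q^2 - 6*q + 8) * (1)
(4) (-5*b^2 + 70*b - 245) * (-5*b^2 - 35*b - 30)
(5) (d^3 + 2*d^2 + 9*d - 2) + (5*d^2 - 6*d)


(1) = -8*o^5 + 20*o^4 - 14*o^2 - 16*o - 2
(2) = a^5 - 19*a^4 + 131*a^3 - 401*a^2 + 540*a - 252
(3) = q^2 - 6*q + 8
(4) = 25*b^4 - 175*b^3 - 1075*b^2 + 6475*b + 7350
(5) = d^3 + 7*d^2 + 3*d - 2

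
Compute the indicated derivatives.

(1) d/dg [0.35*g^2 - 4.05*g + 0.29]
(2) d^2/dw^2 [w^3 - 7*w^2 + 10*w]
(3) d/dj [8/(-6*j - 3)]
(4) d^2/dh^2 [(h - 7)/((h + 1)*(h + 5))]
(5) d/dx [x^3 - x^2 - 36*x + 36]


(1) = 0.7*g - 4.05
(2) = 6*w - 14
(3) = 16/(3*(2*j + 1)^2)
(4) = 2*(h^3 - 21*h^2 - 141*h - 247)/(h^6 + 18*h^5 + 123*h^4 + 396*h^3 + 615*h^2 + 450*h + 125)
(5) = 3*x^2 - 2*x - 36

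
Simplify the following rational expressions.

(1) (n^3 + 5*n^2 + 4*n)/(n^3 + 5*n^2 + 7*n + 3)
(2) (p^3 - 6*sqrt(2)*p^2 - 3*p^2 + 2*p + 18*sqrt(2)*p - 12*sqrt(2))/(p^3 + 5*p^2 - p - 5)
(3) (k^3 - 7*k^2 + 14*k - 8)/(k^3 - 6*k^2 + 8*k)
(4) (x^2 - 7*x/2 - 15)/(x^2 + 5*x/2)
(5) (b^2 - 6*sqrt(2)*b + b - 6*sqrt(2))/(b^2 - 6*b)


(1) = (n^2 + 4*n)/(n^2 + 4*n + 3)
(2) = (p^2 + p*(-6*sqrt(2) - 2) + 12*sqrt(2))/(p^2 + 6*p + 5)
(3) = (k - 1)/k
(4) = (x - 6)/x
(5) = (b^2 + b*(1 - 6*sqrt(2)) - 6*sqrt(2))/(b^2 - 6*b)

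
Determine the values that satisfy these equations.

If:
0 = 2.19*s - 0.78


Then:
s = 0.36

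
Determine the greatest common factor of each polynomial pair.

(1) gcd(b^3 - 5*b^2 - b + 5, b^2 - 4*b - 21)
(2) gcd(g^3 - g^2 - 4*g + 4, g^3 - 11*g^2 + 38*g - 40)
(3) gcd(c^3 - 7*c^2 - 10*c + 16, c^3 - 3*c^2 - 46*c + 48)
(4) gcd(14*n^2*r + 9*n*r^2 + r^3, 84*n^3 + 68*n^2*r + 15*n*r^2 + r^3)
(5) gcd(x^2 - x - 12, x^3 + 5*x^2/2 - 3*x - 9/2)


(1) = gcd((b - 5)*(b - 1)*(b + 1), (b - 7)*(b + 3)) = 1
(2) = gcd((g - 2)*(g - 1)*(g + 2), (g - 5)*(g - 4)*(g - 2)) = g - 2
(3) = c^2 - 9*c + 8
(4) = gcd(r*(2*n + r)*(7*n + r), (2*n + r)*(6*n + r)*(7*n + r)) = 14*n^2 + 9*n*r + r^2
(5) = x + 3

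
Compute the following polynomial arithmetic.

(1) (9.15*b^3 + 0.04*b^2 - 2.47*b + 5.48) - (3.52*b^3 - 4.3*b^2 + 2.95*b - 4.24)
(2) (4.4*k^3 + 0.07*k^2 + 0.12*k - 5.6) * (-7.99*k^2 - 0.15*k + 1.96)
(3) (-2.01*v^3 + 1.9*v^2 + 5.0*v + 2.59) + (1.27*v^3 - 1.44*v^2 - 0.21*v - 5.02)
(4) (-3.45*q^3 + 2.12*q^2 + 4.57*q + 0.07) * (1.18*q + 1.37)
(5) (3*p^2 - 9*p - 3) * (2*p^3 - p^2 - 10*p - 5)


(1) = 5.63*b^3 + 4.34*b^2 - 5.42*b + 9.72
(2) = -35.156*k^5 - 1.2193*k^4 + 7.6547*k^3 + 44.8632*k^2 + 1.0752*k - 10.976
(3) = -0.74*v^3 + 0.46*v^2 + 4.79*v - 2.43
(4) = -4.071*q^4 - 2.2249*q^3 + 8.297*q^2 + 6.3435*q + 0.0959
(5) = 6*p^5 - 21*p^4 - 27*p^3 + 78*p^2 + 75*p + 15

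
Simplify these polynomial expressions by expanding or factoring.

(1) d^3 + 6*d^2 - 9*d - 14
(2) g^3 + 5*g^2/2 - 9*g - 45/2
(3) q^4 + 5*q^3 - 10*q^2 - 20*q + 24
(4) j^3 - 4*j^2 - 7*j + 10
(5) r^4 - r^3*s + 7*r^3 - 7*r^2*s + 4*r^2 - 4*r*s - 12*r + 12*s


(1) = (d - 2)*(d + 1)*(d + 7)
(2) = (g - 3)*(g + 5/2)*(g + 3)
(3) = (q - 2)*(q - 1)*(q + 2)*(q + 6)
(4) = (j - 5)*(j - 1)*(j + 2)
(5) = (r - 1)*(r + 2)*(r + 6)*(r - s)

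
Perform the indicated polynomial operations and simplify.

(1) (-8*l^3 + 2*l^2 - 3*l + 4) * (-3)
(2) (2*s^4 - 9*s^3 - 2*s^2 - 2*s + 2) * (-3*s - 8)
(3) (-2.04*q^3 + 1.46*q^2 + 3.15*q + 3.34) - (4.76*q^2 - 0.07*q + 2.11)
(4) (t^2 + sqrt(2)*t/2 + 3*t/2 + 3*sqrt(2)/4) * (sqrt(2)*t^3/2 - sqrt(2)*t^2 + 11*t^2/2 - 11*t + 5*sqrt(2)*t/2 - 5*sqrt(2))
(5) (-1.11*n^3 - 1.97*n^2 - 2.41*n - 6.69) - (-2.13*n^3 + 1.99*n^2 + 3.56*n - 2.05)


(1) = 24*l^3 - 6*l^2 + 9*l - 12
(2) = -6*s^5 + 11*s^4 + 78*s^3 + 22*s^2 + 10*s - 16
(3) = -2.04*q^3 - 3.3*q^2 + 3.22*q + 1.23
(4) = sqrt(2)*t^5/2 - sqrt(2)*t^4/4 + 6*t^4 - 3*t^3 + 15*sqrt(2)*t^3/4 - 31*t^2/2 - 21*sqrt(2)*t^2/8 - 63*sqrt(2)*t/4 - 5*t/4 - 15/2
(5) = 1.02*n^3 - 3.96*n^2 - 5.97*n - 4.64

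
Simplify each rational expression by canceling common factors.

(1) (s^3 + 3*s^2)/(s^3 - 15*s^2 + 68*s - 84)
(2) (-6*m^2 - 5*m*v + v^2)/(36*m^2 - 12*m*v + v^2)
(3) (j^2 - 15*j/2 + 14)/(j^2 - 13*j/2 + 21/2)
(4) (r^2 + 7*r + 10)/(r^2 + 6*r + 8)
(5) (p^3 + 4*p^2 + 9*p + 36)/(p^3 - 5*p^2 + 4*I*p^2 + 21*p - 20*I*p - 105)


(1) = (s^3 + 3*s^2)/(s^3 - 15*s^2 + 68*s - 84)
(2) = (m + v)/(-6*m + v)
(3) = (j - 4)/(j - 3)
(4) = (r + 5)/(r + 4)
(5) = (p^2 + p*(4 + 3*I) + 12*I)/(p^2 + p*(-5 + 7*I) - 35*I)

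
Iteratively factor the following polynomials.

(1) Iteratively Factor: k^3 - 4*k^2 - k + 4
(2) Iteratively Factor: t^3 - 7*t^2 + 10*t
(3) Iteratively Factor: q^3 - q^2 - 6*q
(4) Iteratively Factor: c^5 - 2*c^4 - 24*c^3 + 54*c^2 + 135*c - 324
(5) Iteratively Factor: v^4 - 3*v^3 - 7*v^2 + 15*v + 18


(1) = (k - 1)*(k^2 - 3*k - 4) = (k - 1)*(k + 1)*(k - 4)
(2) = (t - 5)*(t^2 - 2*t) = (t - 5)*(t - 2)*(t)
(3) = (q)*(q^2 - q - 6) = q*(q - 3)*(q + 2)
(4) = (c - 3)*(c^4 + c^3 - 21*c^2 - 9*c + 108) = (c - 3)*(c + 3)*(c^3 - 2*c^2 - 15*c + 36) = (c - 3)^2*(c + 3)*(c^2 + c - 12) = (c - 3)^2*(c + 3)*(c + 4)*(c - 3)
(5) = (v - 3)*(v^3 - 7*v - 6) = (v - 3)^2*(v^2 + 3*v + 2) = (v - 3)^2*(v + 1)*(v + 2)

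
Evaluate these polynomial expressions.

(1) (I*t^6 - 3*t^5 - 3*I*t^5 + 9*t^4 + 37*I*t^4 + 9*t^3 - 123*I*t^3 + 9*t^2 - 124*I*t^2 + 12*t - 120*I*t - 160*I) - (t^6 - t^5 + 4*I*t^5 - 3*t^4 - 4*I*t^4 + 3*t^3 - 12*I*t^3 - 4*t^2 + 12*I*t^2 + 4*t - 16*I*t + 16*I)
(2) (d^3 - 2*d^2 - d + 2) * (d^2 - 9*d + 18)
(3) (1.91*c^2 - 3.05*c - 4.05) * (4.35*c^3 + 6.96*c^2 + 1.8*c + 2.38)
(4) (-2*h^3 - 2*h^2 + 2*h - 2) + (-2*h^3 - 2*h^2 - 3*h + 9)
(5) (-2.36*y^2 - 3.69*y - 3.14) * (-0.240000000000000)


(1) = -t^6 + I*t^6 - 2*t^5 - 7*I*t^5 + 12*t^4 + 41*I*t^4 + 6*t^3 - 111*I*t^3 + 13*t^2 - 136*I*t^2 + 8*t - 104*I*t - 176*I
(2) = d^5 - 11*d^4 + 35*d^3 - 25*d^2 - 36*d + 36
(3) = 8.3085*c^5 + 0.0261*c^4 - 35.4075*c^3 - 29.1322*c^2 - 14.549*c - 9.639
(4) = -4*h^3 - 4*h^2 - h + 7
(5) = 0.5664*y^2 + 0.8856*y + 0.7536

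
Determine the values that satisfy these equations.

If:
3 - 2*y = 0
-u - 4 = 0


Then:
u = -4
y = 3/2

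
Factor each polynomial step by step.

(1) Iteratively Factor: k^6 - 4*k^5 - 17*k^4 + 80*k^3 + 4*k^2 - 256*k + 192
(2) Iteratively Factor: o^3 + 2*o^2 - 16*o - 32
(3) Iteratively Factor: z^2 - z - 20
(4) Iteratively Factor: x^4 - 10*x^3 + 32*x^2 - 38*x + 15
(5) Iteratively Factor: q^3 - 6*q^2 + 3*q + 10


(1) = (k - 1)*(k^5 - 3*k^4 - 20*k^3 + 60*k^2 + 64*k - 192) = (k - 2)*(k - 1)*(k^4 - k^3 - 22*k^2 + 16*k + 96) = (k - 2)*(k - 1)*(k + 2)*(k^3 - 3*k^2 - 16*k + 48) = (k - 3)*(k - 2)*(k - 1)*(k + 2)*(k^2 - 16) = (k - 4)*(k - 3)*(k - 2)*(k - 1)*(k + 2)*(k + 4)
(2) = (o + 4)*(o^2 - 2*o - 8) = (o + 2)*(o + 4)*(o - 4)
(3) = (z - 5)*(z + 4)
(4) = (x - 1)*(x^3 - 9*x^2 + 23*x - 15) = (x - 5)*(x - 1)*(x^2 - 4*x + 3) = (x - 5)*(x - 3)*(x - 1)*(x - 1)
(5) = (q - 2)*(q^2 - 4*q - 5) = (q - 2)*(q + 1)*(q - 5)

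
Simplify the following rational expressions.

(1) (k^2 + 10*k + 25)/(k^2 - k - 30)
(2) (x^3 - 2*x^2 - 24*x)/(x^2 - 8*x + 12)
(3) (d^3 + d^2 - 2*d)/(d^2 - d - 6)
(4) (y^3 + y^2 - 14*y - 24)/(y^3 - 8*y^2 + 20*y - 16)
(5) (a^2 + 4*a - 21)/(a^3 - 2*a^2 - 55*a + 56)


(1) = (k + 5)/(k - 6)
(2) = (x^2 + 4*x)/(x - 2)
(3) = (d^2 - d)/(d - 3)
(4) = (y^2 + 5*y + 6)/(y^2 - 4*y + 4)
(5) = (a - 3)/(a^2 - 9*a + 8)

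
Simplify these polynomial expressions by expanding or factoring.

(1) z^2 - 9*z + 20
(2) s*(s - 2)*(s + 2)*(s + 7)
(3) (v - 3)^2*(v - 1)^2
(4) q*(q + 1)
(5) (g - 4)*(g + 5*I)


(1) = (z - 5)*(z - 4)
(2) = s^4 + 7*s^3 - 4*s^2 - 28*s
(3) = v^4 - 8*v^3 + 22*v^2 - 24*v + 9
(4) = q^2 + q
(5) = g^2 - 4*g + 5*I*g - 20*I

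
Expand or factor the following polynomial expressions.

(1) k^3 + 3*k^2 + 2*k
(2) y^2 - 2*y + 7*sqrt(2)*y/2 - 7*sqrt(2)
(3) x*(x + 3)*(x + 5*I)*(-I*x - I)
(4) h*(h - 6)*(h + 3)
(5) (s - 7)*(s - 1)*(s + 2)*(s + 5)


(1) = k*(k + 1)*(k + 2)
(2) = (y - 2)*(y + 7*sqrt(2)/2)
(3) = -I*x^4 + 5*x^3 - 4*I*x^3 + 20*x^2 - 3*I*x^2 + 15*x
(4) = h^3 - 3*h^2 - 18*h
(5) = s^4 - s^3 - 39*s^2 - 31*s + 70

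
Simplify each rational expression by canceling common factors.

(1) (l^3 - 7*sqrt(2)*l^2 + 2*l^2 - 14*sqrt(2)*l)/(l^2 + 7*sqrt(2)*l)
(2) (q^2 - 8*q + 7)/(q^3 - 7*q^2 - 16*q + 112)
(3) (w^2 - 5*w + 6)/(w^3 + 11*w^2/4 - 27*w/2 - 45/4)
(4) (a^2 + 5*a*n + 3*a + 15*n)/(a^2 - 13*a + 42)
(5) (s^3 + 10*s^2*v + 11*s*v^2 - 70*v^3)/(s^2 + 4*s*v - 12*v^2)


(1) = (l^2 + l*(2 - 7*sqrt(2)) - 14*sqrt(2))/(l + 7*sqrt(2))
(2) = (q - 1)/(q^2 - 16)
(3) = (4*w - 8)/(4*w^2 + 23*w + 15)
(4) = (a^2 + 5*a*n + 3*a + 15*n)/(a^2 - 13*a + 42)
(5) = (s^2 + 12*s*v + 35*v^2)/(s + 6*v)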